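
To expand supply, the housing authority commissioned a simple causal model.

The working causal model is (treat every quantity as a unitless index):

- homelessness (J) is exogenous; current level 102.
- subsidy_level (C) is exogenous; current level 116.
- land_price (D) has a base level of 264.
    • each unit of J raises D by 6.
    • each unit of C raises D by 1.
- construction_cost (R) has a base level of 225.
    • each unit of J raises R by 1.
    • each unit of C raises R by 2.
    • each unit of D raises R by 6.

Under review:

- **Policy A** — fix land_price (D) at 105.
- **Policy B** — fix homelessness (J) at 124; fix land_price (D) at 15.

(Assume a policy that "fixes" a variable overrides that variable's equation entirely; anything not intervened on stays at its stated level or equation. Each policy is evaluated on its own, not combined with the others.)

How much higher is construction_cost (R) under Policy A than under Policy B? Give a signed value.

518

Policy A (D := 105):
  J = 102
  C = 116
  D = 105
  R = 225 + 102 + 2·116 + 6·105 = 1189
Policy B (J := 124, D := 15):
  J = 124
  C = 116
  D = 15
  R = 225 + 124 + 2·116 + 6·15 = 671
R: 1189 − 671 = 518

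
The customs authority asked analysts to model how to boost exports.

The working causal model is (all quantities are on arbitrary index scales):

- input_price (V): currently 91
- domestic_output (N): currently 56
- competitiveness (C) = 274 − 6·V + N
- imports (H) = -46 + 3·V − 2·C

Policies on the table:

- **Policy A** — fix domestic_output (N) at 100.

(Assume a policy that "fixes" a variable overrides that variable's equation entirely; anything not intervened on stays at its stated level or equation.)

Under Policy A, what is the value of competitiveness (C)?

-172

Policy A (N := 100):
  V = 91
  N = 100
  C = 274 − 6·91 + 100 = -172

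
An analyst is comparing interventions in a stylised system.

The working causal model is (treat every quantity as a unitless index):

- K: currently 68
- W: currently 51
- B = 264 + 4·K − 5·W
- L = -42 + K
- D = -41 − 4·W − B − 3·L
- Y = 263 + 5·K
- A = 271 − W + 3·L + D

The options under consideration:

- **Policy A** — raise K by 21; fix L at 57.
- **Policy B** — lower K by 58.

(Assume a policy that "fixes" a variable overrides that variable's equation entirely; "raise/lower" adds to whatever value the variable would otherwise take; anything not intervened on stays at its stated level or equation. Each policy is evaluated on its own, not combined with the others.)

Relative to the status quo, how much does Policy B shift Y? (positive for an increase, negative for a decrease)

Baseline:
  K = 68
  Y = 263 + 5·68 = 603
Policy B (K − 58):
  K = 68 − 58 = 10
  Y = 263 + 5·10 = 313
Change in Y: 313 − 603 = -290

-290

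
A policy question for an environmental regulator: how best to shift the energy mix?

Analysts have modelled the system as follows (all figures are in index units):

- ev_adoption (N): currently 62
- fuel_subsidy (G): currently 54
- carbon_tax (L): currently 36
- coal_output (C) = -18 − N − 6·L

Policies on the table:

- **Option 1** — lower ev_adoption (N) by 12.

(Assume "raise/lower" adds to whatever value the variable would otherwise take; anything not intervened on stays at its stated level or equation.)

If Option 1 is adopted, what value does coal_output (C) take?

Option 1 (N − 12):
  N = 62 − 12 = 50
  L = 36
  C = -18 − 50 − 6·36 = -284

-284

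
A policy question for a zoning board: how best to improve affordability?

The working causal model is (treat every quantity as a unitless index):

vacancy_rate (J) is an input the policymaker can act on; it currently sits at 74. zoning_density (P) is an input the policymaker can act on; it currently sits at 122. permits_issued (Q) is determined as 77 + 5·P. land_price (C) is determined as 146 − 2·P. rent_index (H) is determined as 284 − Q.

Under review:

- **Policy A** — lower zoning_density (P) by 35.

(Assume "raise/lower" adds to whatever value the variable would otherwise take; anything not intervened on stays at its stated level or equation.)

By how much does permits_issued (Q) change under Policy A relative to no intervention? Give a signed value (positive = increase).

-175

Baseline:
  P = 122
  Q = 77 + 5·122 = 687
Policy A (P − 35):
  P = 122 − 35 = 87
  Q = 77 + 5·87 = 512
Change in Q: 512 − 687 = -175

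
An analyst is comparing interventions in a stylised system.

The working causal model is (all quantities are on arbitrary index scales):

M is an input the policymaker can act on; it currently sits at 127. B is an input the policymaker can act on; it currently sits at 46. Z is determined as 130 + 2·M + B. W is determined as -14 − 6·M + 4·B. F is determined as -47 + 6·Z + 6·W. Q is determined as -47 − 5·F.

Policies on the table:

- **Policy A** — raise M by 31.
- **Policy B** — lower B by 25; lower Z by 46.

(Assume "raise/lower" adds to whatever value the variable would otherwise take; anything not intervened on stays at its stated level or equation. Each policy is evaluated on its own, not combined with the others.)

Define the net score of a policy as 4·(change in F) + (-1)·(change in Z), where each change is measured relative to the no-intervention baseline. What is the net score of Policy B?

-4033

Baseline:
  M = 127
  B = 46
  Z = 130 + 2·127 + 46 = 430
  W = -14 − 6·127 + 4·46 = -592
  F = -47 + 6·430 + 6·(-592) = -1019
Policy B (B − 25, Z − 46):
  M = 127
  B = 46 − 25 = 21
  Z = 130 + 2·127 + 21 (−46 from intervention) = 359
  W = -14 − 6·127 + 4·21 = -692
  F = -47 + 6·359 + 6·(-692) = -2045
ΔF = -2045 − (-1019) = -1026; ΔZ = 359 − 430 = -71
Score = 4·(-1026) + (-1)·(-71) = -4033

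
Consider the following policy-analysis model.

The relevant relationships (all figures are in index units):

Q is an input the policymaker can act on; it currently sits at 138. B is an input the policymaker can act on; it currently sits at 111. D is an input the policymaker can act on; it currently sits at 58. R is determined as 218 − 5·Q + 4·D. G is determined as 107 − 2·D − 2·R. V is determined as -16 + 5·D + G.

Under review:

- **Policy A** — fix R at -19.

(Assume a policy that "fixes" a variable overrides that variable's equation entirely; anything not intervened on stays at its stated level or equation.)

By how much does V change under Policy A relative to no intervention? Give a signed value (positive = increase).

Baseline:
  Q = 138
  D = 58
  R = 218 − 5·138 + 4·58 = -240
  G = 107 − 2·58 − 2·(-240) = 471
  V = -16 + 5·58 + 471 = 745
Policy A (R := -19):
  Q = 138
  D = 58
  R = -19
  G = 107 − 2·58 − 2·(-19) = 29
  V = -16 + 5·58 + 29 = 303
Change in V: 303 − 745 = -442

-442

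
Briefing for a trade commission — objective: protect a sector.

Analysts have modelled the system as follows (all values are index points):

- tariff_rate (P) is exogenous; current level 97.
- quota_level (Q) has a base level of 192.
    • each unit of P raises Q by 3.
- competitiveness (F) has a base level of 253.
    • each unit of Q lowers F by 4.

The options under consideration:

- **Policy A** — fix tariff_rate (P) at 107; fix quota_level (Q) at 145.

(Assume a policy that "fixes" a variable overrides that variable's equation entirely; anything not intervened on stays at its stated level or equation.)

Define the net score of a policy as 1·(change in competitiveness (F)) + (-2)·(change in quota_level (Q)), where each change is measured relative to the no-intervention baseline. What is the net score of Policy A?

Baseline:
  P = 97
  Q = 192 + 3·97 = 483
  F = 253 − 4·483 = -1679
Policy A (P := 107, Q := 145):
  P = 107
  Q = 145
  F = 253 − 4·145 = -327
ΔF = -327 − (-1679) = 1352; ΔQ = 145 − 483 = -338
Score = 1·1352 + (-2)·(-338) = 2028

2028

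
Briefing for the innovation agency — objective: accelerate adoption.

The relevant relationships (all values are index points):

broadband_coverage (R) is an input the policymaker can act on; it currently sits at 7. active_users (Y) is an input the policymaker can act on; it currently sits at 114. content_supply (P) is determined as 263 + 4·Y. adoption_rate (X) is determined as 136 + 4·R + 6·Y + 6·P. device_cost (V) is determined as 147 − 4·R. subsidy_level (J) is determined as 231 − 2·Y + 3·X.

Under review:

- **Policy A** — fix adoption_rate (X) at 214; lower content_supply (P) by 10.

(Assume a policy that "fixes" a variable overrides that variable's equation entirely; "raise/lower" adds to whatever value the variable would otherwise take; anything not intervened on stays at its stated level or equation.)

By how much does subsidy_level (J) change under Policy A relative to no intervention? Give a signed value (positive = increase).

Baseline:
  R = 7
  Y = 114
  P = 263 + 4·114 = 719
  X = 136 + 4·7 + 6·114 + 6·719 = 5162
  J = 231 − 2·114 + 3·5162 = 15489
Policy A (X := 214, P − 10):
  R = 7
  Y = 114
  P = 263 + 4·114 (−10 from intervention) = 709
  X = 214
  J = 231 − 2·114 + 3·214 = 645
Change in J: 645 − 15489 = -14844

-14844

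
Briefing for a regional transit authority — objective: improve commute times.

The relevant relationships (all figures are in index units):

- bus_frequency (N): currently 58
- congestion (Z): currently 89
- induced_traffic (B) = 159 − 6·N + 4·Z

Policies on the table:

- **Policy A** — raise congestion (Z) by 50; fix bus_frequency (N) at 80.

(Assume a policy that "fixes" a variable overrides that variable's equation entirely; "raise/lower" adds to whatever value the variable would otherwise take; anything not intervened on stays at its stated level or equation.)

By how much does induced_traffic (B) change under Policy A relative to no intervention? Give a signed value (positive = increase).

68

Baseline:
  N = 58
  Z = 89
  B = 159 − 6·58 + 4·89 = 167
Policy A (Z + 50, N := 80):
  N = 80
  Z = 89 + 50 = 139
  B = 159 − 6·80 + 4·139 = 235
Change in B: 235 − 167 = 68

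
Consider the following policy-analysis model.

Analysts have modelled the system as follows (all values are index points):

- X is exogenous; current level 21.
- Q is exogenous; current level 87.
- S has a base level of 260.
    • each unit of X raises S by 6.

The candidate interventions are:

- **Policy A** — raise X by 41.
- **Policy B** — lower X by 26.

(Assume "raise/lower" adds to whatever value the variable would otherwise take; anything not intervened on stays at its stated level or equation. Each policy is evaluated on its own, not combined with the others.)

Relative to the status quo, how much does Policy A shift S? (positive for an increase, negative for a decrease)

246

Baseline:
  X = 21
  S = 260 + 6·21 = 386
Policy A (X + 41):
  X = 21 + 41 = 62
  S = 260 + 6·62 = 632
Change in S: 632 − 386 = 246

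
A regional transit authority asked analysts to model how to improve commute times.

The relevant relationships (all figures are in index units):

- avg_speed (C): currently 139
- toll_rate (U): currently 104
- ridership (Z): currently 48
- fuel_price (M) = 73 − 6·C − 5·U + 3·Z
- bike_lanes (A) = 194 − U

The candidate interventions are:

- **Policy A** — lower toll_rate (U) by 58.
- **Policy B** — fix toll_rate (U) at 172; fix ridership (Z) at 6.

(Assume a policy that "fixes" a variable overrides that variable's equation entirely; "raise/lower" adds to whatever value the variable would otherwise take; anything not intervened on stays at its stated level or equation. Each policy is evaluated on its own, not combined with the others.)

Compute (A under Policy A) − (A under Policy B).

Policy A (U − 58):
  U = 104 − 58 = 46
  A = 194 − 46 = 148
Policy B (U := 172, Z := 6):
  U = 172
  A = 194 − 172 = 22
A: 148 − 22 = 126

126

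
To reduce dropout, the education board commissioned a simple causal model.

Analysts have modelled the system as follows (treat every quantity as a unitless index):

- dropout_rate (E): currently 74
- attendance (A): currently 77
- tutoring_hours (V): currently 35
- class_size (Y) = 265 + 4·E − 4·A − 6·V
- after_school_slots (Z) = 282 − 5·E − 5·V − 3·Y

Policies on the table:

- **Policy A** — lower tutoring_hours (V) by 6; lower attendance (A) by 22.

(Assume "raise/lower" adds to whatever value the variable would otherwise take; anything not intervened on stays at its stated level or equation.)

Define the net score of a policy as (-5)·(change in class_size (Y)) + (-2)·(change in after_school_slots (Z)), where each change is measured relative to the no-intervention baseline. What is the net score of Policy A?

64

Baseline:
  E = 74
  A = 77
  V = 35
  Y = 265 + 4·74 − 4·77 − 6·35 = 43
  Z = 282 − 5·74 − 5·35 − 3·43 = -392
Policy A (V − 6, A − 22):
  E = 74
  A = 77 − 22 = 55
  V = 35 − 6 = 29
  Y = 265 + 4·74 − 4·55 − 6·29 = 167
  Z = 282 − 5·74 − 5·29 − 3·167 = -734
ΔY = 167 − 43 = 124; ΔZ = -734 − (-392) = -342
Score = (-5)·124 + (-2)·(-342) = 64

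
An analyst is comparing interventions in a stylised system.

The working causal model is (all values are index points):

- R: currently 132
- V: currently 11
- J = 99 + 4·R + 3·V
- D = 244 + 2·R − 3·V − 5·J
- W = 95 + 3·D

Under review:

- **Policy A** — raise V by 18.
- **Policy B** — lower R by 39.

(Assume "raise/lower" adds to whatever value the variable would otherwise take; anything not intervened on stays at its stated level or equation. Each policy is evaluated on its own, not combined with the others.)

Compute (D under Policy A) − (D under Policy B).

Policy A (V + 18):
  R = 132
  V = 11 + 18 = 29
  J = 99 + 4·132 + 3·29 = 714
  D = 244 + 2·132 − 3·29 − 5·714 = -3149
Policy B (R − 39):
  R = 132 − 39 = 93
  V = 11
  J = 99 + 4·93 + 3·11 = 504
  D = 244 + 2·93 − 3·11 − 5·504 = -2123
D: -3149 − (-2123) = -1026

-1026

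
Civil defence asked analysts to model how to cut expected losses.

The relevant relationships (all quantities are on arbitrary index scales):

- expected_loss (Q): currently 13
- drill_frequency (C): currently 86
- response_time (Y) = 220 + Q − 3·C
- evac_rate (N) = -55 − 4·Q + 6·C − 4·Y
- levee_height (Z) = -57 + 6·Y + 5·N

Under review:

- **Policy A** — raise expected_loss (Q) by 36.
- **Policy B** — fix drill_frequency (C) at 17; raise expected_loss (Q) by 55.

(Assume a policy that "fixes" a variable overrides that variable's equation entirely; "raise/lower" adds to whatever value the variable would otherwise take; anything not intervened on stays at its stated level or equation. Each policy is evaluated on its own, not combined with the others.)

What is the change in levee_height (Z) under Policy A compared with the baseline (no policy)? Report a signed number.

-1224

Baseline:
  Q = 13
  C = 86
  Y = 220 + 13 − 3·86 = -25
  N = -55 − 4·13 + 6·86 − 4·(-25) = 509
  Z = -57 + 6·(-25) + 5·509 = 2338
Policy A (Q + 36):
  Q = 13 + 36 = 49
  C = 86
  Y = 220 + 49 − 3·86 = 11
  N = -55 − 4·49 + 6·86 − 4·11 = 221
  Z = -57 + 6·11 + 5·221 = 1114
Change in Z: 1114 − 2338 = -1224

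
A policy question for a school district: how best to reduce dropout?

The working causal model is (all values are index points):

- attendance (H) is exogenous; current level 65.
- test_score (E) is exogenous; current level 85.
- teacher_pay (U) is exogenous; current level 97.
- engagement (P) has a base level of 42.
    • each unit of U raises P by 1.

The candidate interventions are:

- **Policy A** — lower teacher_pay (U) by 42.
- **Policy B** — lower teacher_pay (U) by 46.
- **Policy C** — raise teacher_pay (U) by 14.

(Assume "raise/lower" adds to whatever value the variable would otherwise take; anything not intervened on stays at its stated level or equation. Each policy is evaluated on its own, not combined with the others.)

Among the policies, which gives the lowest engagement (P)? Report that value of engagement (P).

Policy A (U − 42):
  U = 97 − 42 = 55
  P = 42 + 55 = 97
Policy B (U − 46):
  U = 97 − 46 = 51
  P = 42 + 51 = 93
Policy C (U + 14):
  U = 97 + 14 = 111
  P = 42 + 111 = 153
Comparing — Policy A: P=97, Policy B: P=93, Policy C: P=153. Lowest is 93 (Policy B).

93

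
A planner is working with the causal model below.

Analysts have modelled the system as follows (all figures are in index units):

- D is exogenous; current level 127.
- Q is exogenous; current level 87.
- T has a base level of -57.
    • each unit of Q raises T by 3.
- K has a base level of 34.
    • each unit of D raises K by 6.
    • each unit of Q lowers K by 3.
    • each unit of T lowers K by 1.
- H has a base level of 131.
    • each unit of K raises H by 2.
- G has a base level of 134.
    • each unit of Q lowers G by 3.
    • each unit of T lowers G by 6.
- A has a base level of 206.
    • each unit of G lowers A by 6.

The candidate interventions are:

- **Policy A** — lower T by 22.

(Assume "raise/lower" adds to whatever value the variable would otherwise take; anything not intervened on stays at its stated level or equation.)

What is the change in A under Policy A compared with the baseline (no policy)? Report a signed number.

-792

Baseline:
  Q = 87
  T = -57 + 3·87 = 204
  G = 134 − 3·87 − 6·204 = -1351
  A = 206 − 6·(-1351) = 8312
Policy A (T − 22):
  Q = 87
  T = -57 + 3·87 (−22 from intervention) = 182
  G = 134 − 3·87 − 6·182 = -1219
  A = 206 − 6·(-1219) = 7520
Change in A: 7520 − 8312 = -792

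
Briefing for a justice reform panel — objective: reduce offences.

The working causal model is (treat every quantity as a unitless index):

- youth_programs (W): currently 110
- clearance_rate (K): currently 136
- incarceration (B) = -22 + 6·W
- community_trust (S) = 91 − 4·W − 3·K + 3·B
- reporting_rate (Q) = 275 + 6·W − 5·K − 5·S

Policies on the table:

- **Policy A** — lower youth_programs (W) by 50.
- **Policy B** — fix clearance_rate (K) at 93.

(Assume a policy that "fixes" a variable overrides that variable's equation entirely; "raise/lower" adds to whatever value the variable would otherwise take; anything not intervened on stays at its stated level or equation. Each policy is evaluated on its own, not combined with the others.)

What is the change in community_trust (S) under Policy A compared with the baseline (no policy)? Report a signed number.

-700

Baseline:
  W = 110
  K = 136
  B = -22 + 6·110 = 638
  S = 91 − 4·110 − 3·136 + 3·638 = 1157
Policy A (W − 50):
  W = 110 − 50 = 60
  K = 136
  B = -22 + 6·60 = 338
  S = 91 − 4·60 − 3·136 + 3·338 = 457
Change in S: 457 − 1157 = -700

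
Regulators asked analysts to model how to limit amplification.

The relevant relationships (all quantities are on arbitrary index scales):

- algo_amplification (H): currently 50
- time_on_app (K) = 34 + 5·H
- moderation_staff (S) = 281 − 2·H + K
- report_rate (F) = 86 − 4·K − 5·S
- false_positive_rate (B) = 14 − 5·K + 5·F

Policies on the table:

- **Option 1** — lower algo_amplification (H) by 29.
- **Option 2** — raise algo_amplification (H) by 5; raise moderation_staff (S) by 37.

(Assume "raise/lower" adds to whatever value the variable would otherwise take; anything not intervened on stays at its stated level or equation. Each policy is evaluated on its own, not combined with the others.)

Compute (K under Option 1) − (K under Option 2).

Option 1 (H − 29):
  H = 50 − 29 = 21
  K = 34 + 5·21 = 139
Option 2 (H + 5, S + 37):
  H = 50 + 5 = 55
  K = 34 + 5·55 = 309
K: 139 − 309 = -170

-170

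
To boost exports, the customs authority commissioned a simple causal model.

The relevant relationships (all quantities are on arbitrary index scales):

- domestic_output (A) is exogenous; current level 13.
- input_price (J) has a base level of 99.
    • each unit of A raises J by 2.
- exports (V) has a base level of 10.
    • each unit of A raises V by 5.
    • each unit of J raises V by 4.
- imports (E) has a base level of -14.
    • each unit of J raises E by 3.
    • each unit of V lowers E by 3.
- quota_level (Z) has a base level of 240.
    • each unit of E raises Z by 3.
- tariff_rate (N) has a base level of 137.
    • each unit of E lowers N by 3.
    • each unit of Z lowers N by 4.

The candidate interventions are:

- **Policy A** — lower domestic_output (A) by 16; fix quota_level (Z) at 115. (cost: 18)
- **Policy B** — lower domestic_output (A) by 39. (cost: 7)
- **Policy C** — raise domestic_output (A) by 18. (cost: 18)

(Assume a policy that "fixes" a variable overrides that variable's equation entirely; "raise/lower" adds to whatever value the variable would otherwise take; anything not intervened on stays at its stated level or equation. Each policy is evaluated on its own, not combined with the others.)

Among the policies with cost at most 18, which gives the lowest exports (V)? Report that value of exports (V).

68

Policy A (A − 16, Z := 115):
  A = 13 − 16 = -3
  J = 99 + 2·(-3) = 93
  V = 10 + 5·(-3) + 4·93 = 367
Policy B (A − 39):
  A = 13 − 39 = -26
  J = 99 + 2·(-26) = 47
  V = 10 + 5·(-26) + 4·47 = 68
Policy C (A + 18):
  A = 13 + 18 = 31
  J = 99 + 2·31 = 161
  V = 10 + 5·31 + 4·161 = 809
Comparing — Policy A: V=367, Policy B: V=68, Policy C: V=809. Lowest is 68 (Policy B).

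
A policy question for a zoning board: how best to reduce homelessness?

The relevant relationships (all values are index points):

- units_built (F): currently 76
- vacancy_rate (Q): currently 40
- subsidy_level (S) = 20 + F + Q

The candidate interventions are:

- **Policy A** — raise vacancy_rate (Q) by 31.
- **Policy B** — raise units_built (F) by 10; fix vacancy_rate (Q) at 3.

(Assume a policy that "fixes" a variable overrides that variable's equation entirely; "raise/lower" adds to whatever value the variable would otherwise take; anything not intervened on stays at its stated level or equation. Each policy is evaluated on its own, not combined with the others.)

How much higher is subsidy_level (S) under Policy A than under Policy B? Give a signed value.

Policy A (Q + 31):
  F = 76
  Q = 40 + 31 = 71
  S = 20 + 76 + 71 = 167
Policy B (F + 10, Q := 3):
  F = 76 + 10 = 86
  Q = 3
  S = 20 + 86 + 3 = 109
S: 167 − 109 = 58

58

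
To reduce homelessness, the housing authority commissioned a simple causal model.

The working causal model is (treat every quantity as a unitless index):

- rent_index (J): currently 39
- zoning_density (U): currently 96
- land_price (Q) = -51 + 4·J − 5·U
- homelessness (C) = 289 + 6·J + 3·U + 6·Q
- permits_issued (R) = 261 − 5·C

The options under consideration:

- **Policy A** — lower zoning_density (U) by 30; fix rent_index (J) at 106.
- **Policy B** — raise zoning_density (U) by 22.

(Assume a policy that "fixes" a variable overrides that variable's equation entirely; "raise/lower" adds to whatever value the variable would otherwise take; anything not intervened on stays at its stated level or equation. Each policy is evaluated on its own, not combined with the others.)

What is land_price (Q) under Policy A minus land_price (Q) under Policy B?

Policy A (U − 30, J := 106):
  J = 106
  U = 96 − 30 = 66
  Q = -51 + 4·106 − 5·66 = 43
Policy B (U + 22):
  J = 39
  U = 96 + 22 = 118
  Q = -51 + 4·39 − 5·118 = -485
Q: 43 − (-485) = 528

528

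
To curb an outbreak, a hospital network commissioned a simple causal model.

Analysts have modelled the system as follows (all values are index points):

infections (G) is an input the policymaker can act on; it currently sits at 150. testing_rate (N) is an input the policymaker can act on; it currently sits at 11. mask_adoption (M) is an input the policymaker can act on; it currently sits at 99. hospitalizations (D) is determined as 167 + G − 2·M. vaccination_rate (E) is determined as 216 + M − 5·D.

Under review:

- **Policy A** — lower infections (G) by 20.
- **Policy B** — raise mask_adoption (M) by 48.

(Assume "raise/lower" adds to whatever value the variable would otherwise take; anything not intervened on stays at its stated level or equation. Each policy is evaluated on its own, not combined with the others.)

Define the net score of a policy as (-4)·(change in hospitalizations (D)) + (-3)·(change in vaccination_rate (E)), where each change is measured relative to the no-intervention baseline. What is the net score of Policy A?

-220

Baseline:
  G = 150
  M = 99
  D = 167 + 150 − 2·99 = 119
  E = 216 + 99 − 5·119 = -280
Policy A (G − 20):
  G = 150 − 20 = 130
  M = 99
  D = 167 + 130 − 2·99 = 99
  E = 216 + 99 − 5·99 = -180
ΔD = 99 − 119 = -20; ΔE = -180 − (-280) = 100
Score = (-4)·(-20) + (-3)·100 = -220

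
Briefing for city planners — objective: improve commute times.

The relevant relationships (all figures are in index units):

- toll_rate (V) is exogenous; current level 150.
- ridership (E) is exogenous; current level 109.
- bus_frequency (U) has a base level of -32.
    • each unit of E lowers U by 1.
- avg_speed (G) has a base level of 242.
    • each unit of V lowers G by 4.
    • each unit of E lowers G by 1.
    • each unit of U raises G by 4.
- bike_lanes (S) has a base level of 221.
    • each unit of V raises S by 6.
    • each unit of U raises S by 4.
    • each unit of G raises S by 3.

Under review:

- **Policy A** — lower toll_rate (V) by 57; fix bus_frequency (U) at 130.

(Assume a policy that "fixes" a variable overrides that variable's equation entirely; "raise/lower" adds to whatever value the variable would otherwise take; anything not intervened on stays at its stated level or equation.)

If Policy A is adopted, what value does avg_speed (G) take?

281

Policy A (V − 57, U := 130):
  V = 150 − 57 = 93
  E = 109
  U = 130
  G = 242 − 4·93 − 109 + 4·130 = 281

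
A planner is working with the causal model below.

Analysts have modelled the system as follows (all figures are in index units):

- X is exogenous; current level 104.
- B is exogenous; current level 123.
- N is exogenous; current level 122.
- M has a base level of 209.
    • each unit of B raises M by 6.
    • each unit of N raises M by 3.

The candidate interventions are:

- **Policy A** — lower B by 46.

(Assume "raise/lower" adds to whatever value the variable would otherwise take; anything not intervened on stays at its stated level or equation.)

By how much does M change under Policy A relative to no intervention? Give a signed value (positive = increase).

-276

Baseline:
  B = 123
  N = 122
  M = 209 + 6·123 + 3·122 = 1313
Policy A (B − 46):
  B = 123 − 46 = 77
  N = 122
  M = 209 + 6·77 + 3·122 = 1037
Change in M: 1037 − 1313 = -276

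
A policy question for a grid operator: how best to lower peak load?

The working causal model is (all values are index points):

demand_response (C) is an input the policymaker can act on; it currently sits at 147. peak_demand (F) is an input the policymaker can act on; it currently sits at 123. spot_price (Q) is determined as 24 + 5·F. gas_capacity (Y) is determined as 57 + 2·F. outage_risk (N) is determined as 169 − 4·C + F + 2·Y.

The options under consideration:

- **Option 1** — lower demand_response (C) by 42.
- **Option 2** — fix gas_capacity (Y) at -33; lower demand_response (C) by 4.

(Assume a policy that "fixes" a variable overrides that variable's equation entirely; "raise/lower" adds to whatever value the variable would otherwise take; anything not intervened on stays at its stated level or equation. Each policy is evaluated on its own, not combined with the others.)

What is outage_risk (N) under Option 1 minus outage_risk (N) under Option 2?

824

Option 1 (C − 42):
  C = 147 − 42 = 105
  F = 123
  Y = 57 + 2·123 = 303
  N = 169 − 4·105 + 123 + 2·303 = 478
Option 2 (Y := -33, C − 4):
  C = 147 − 4 = 143
  F = 123
  Y = -33
  N = 169 − 4·143 + 123 + 2·(-33) = -346
N: 478 − (-346) = 824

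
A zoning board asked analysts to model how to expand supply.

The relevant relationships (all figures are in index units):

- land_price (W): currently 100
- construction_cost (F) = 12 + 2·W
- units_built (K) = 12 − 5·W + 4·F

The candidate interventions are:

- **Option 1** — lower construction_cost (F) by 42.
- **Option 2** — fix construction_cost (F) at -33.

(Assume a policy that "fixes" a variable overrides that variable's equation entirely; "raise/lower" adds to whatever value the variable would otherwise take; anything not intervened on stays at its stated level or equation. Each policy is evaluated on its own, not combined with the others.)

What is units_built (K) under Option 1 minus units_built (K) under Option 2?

812

Option 1 (F − 42):
  W = 100
  F = 12 + 2·100 (−42 from intervention) = 170
  K = 12 − 5·100 + 4·170 = 192
Option 2 (F := -33):
  W = 100
  F = -33
  K = 12 − 5·100 + 4·(-33) = -620
K: 192 − (-620) = 812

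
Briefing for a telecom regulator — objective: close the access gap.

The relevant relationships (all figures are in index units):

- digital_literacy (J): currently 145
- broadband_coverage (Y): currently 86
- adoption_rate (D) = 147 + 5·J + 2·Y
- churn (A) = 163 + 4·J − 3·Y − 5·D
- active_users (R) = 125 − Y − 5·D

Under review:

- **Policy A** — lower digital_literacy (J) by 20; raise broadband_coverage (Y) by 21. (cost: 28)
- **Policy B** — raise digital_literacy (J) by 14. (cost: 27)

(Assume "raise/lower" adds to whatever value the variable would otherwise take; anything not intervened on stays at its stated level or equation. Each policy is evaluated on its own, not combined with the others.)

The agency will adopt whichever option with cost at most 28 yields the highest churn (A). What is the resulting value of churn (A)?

-4588

Policy A (J − 20, Y + 21):
  J = 145 − 20 = 125
  Y = 86 + 21 = 107
  D = 147 + 5·125 + 2·107 = 986
  A = 163 + 4·125 − 3·107 − 5·986 = -4588
Policy B (J + 14):
  J = 145 + 14 = 159
  Y = 86
  D = 147 + 5·159 + 2·86 = 1114
  A = 163 + 4·159 − 3·86 − 5·1114 = -5029
Comparing — Policy A: A=-4588, Policy B: A=-5029. Highest is -4588 (Policy A).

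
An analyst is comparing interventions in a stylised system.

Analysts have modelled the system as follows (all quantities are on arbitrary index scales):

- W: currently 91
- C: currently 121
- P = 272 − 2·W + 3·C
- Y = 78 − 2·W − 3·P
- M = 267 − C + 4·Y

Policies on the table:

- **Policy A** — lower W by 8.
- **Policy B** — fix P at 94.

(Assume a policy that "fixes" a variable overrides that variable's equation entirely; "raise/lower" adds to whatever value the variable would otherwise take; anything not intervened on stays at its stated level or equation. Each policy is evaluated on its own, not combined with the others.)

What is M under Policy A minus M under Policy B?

-4436

Policy A (W − 8):
  W = 91 − 8 = 83
  C = 121
  P = 272 − 2·83 + 3·121 = 469
  Y = 78 − 2·83 − 3·469 = -1495
  M = 267 − 121 + 4·(-1495) = -5834
Policy B (P := 94):
  W = 91
  C = 121
  P = 94
  Y = 78 − 2·91 − 3·94 = -386
  M = 267 − 121 + 4·(-386) = -1398
M: -5834 − (-1398) = -4436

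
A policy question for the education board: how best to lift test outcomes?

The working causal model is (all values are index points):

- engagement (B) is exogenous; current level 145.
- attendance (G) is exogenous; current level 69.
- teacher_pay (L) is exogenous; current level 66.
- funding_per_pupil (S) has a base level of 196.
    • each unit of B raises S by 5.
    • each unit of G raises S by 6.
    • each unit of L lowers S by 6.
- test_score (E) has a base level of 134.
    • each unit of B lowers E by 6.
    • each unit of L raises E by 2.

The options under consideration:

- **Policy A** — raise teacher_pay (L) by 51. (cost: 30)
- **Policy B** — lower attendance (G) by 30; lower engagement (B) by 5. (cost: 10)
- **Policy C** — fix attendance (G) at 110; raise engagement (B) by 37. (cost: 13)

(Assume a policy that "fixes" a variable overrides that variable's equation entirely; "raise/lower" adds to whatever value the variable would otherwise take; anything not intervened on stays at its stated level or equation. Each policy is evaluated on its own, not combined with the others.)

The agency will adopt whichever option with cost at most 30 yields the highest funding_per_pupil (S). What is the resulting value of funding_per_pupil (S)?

1370

Policy A (L + 51):
  B = 145
  G = 69
  L = 66 + 51 = 117
  S = 196 + 5·145 + 6·69 − 6·117 = 633
Policy B (G − 30, B − 5):
  B = 145 − 5 = 140
  G = 69 − 30 = 39
  L = 66
  S = 196 + 5·140 + 6·39 − 6·66 = 734
Policy C (G := 110, B + 37):
  B = 145 + 37 = 182
  G = 110
  L = 66
  S = 196 + 5·182 + 6·110 − 6·66 = 1370
Comparing — Policy A: S=633, Policy B: S=734, Policy C: S=1370. Highest is 1370 (Policy C).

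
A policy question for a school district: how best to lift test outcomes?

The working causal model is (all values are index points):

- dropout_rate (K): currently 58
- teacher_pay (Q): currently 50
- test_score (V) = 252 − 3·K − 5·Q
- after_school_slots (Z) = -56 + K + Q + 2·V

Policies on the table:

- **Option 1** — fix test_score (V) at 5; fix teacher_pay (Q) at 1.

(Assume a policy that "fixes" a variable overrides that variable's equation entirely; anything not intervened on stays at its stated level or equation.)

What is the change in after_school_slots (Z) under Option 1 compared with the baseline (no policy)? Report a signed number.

305

Baseline:
  K = 58
  Q = 50
  V = 252 − 3·58 − 5·50 = -172
  Z = -56 + 58 + 50 + 2·(-172) = -292
Option 1 (V := 5, Q := 1):
  K = 58
  Q = 1
  V = 5
  Z = -56 + 58 + 1 + 2·5 = 13
Change in Z: 13 − (-292) = 305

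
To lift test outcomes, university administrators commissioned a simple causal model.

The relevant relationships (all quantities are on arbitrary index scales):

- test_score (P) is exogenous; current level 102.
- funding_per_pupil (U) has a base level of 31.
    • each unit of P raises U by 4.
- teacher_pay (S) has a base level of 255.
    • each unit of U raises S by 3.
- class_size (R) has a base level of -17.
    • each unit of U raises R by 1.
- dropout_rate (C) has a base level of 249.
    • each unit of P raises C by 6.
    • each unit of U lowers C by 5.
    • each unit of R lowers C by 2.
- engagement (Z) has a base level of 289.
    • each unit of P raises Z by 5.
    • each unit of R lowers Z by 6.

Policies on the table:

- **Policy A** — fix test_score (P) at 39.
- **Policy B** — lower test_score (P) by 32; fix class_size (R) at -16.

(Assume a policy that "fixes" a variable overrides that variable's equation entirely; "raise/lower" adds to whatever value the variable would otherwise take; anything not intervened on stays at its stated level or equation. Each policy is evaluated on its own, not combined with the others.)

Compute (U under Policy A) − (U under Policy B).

Policy A (P := 39):
  P = 39
  U = 31 + 4·39 = 187
Policy B (P − 32, R := -16):
  P = 102 − 32 = 70
  U = 31 + 4·70 = 311
U: 187 − 311 = -124

-124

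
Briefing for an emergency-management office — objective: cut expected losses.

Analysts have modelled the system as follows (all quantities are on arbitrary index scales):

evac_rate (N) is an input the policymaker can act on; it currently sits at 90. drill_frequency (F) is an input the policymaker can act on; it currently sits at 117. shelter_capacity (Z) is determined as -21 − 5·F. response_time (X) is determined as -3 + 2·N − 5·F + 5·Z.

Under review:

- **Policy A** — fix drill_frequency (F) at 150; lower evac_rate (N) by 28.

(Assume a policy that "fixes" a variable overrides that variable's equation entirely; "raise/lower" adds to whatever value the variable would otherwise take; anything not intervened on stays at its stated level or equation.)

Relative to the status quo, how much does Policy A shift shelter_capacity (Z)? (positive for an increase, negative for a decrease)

-165

Baseline:
  F = 117
  Z = -21 − 5·117 = -606
Policy A (F := 150, N − 28):
  F = 150
  Z = -21 − 5·150 = -771
Change in Z: -771 − (-606) = -165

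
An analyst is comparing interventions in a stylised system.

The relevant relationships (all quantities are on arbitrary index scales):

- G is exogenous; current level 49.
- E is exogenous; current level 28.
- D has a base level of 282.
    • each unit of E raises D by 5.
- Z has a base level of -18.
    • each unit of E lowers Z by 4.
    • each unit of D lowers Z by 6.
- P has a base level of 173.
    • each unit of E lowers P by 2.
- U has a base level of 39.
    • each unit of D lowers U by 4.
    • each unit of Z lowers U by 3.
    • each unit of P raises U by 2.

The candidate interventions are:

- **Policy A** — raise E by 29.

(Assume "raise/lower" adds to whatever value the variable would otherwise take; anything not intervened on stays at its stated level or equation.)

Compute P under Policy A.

Policy A (E + 29):
  E = 28 + 29 = 57
  P = 173 − 2·57 = 59

59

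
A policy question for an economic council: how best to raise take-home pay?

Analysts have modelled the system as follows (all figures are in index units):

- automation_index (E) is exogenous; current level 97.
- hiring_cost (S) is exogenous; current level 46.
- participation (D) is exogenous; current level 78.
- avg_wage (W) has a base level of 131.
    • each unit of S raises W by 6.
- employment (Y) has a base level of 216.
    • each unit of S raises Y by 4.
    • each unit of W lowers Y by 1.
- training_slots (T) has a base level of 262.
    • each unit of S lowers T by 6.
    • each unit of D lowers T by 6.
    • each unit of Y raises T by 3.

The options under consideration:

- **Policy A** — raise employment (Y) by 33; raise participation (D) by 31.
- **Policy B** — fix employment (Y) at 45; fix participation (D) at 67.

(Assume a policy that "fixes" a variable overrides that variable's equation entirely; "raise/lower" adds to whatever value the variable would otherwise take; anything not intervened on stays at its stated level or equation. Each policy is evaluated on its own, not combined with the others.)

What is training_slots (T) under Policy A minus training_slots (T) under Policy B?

-309

Policy A (Y + 33, D + 31):
  S = 46
  D = 78 + 31 = 109
  W = 131 + 6·46 = 407
  Y = 216 + 4·46 − 407 (+33 from intervention) = 26
  T = 262 − 6·46 − 6·109 + 3·26 = -590
Policy B (Y := 45, D := 67):
  S = 46
  D = 67
  W = 131 + 6·46 = 407
  Y = 45
  T = 262 − 6·46 − 6·67 + 3·45 = -281
T: -590 − (-281) = -309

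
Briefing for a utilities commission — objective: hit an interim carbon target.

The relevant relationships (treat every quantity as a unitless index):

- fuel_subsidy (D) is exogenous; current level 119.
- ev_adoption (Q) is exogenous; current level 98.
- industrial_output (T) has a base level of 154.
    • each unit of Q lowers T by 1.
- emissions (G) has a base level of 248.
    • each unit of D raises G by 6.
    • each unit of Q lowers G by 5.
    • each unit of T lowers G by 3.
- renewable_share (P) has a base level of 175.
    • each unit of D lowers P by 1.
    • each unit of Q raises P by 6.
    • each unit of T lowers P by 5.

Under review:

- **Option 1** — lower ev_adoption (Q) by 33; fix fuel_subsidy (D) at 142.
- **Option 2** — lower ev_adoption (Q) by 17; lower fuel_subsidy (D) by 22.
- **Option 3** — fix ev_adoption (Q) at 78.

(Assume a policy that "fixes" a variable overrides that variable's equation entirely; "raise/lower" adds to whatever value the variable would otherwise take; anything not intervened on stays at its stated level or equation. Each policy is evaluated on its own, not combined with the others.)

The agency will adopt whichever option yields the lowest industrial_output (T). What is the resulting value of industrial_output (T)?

73

Option 1 (Q − 33, D := 142):
  Q = 98 − 33 = 65
  T = 154 − 65 = 89
Option 2 (Q − 17, D − 22):
  Q = 98 − 17 = 81
  T = 154 − 81 = 73
Option 3 (Q := 78):
  Q = 78
  T = 154 − 78 = 76
Comparing — Option 1: T=89, Option 2: T=73, Option 3: T=76. Lowest is 73 (Option 2).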